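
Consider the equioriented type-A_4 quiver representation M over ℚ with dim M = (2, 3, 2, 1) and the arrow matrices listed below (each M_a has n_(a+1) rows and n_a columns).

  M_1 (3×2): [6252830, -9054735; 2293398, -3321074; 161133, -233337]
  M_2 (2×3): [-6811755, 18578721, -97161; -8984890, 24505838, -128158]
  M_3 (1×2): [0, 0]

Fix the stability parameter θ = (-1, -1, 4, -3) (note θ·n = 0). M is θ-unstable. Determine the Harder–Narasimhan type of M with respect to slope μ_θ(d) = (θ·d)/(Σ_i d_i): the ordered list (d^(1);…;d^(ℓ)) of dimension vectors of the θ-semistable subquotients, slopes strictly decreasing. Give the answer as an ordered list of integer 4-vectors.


Barcode: M ≅ I[1,2], I[1,3], I[2,2], I[3,3], I[4,4]. HN layers by μ_θ (3 steps, strictly decreasing):
  μ^(1)=4; μ^(2)=-1; μ^(3)=-3

((0, 0, 2, 0); (2, 3, 0, 0); (0, 0, 0, 1))


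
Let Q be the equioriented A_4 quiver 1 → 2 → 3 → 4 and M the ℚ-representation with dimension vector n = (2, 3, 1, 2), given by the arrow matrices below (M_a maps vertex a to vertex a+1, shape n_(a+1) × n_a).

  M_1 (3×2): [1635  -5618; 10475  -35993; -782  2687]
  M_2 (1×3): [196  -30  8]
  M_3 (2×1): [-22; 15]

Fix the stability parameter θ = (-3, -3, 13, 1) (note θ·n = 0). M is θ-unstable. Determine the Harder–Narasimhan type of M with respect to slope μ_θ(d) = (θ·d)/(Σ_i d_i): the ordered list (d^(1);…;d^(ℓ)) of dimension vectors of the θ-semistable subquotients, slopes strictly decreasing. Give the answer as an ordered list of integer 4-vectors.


Interval decomposition of M: I[1,2], I[1,4], I[2,2], I[4,4].
HN type (ℓ=3): μ^(1)=7; μ^(2)=1; μ^(3)=-3

((0, 0, 1, 1); (0, 0, 0, 1); (2, 3, 0, 0))


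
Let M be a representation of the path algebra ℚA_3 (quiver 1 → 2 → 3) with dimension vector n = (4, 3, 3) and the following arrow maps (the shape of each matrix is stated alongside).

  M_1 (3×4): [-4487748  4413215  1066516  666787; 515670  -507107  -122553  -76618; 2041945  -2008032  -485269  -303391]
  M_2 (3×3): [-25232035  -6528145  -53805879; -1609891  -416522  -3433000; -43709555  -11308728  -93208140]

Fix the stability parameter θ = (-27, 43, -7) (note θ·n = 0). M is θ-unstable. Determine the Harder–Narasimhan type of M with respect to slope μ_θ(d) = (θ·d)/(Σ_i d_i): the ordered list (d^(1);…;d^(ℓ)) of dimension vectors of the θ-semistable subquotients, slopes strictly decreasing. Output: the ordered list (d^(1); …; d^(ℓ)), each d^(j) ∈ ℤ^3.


Barcode: M ≅ I[1,1], I[1,3]^3. HN layers by μ_θ (2 steps, strictly decreasing):
  μ^(1)=18; μ^(2)=-27

((0, 3, 3); (4, 0, 0))


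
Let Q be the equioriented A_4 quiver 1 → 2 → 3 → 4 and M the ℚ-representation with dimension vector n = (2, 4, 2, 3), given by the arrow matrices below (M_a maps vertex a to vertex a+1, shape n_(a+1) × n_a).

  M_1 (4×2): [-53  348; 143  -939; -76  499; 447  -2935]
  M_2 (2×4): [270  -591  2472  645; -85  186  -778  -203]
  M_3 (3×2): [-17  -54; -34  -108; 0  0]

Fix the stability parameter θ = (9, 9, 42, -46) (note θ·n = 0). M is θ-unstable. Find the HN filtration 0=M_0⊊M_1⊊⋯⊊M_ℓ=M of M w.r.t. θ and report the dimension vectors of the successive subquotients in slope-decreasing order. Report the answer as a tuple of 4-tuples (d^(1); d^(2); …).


Interval decomposition of M: I[1,2], I[1,3], I[2,2], I[2,4], I[4,4]^2.
HN type (ℓ=4): μ^(1)=42; μ^(2)=9; μ^(3)=5/3; μ^(4)=-46

((0, 0, 1, 0); (2, 3, 0, 0); (0, 1, 1, 1); (0, 0, 0, 2))


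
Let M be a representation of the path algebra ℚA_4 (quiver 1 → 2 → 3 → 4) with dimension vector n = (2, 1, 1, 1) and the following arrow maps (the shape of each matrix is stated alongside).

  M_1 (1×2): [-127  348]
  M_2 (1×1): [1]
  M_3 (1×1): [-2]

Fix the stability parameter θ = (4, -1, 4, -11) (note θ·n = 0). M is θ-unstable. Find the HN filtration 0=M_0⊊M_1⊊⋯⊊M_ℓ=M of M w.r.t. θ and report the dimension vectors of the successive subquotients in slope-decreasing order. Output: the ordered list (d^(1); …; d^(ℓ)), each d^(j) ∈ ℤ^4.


Barcode: M ≅ I[1,1], I[1,4]. HN layers by μ_θ (2 steps, strictly decreasing):
  μ^(1)=4; μ^(2)=-1

((1, 0, 0, 0); (1, 1, 1, 1))


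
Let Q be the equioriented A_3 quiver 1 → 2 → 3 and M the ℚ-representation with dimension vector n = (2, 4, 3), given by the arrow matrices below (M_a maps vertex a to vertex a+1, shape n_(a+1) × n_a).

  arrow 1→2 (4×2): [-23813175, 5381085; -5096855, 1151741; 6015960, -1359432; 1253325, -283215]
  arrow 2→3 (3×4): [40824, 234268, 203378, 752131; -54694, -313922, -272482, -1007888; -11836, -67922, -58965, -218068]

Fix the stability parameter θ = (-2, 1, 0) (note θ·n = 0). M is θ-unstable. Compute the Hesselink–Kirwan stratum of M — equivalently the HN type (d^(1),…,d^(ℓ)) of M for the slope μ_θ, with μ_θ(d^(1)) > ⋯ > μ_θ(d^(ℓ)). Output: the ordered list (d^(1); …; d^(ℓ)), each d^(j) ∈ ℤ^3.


Via rank(M_{q-1}∘⋯∘M_p): M ≅ I[1,1], I[1,3], I[2,2], I[2,3]^2.
μ_θ-semistable layers: μ^(1)=1; μ^(2)=1/2; μ^(3)=-2

((0, 1, 0); (0, 3, 3); (2, 0, 0))


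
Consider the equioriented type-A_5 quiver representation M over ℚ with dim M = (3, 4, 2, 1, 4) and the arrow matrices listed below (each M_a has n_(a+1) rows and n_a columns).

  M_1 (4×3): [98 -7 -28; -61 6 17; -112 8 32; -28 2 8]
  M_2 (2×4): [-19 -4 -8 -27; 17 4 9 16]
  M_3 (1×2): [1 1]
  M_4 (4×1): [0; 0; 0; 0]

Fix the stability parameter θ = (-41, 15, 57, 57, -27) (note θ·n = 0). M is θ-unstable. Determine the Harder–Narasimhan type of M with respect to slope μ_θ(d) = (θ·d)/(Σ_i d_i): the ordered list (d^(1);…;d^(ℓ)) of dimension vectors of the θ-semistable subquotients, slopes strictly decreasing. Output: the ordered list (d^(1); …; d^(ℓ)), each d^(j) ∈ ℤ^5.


Barcode: M ≅ I[1,1], I[1,2], I[1,3], I[2,2], I[2,4], I[5,5]^4. HN layers by μ_θ (4 steps, strictly decreasing):
  μ^(1)=57; μ^(2)=15; μ^(3)=-27; μ^(4)=-41

((0, 0, 2, 1, 0); (0, 4, 0, 0, 0); (0, 0, 0, 0, 4); (3, 0, 0, 0, 0))


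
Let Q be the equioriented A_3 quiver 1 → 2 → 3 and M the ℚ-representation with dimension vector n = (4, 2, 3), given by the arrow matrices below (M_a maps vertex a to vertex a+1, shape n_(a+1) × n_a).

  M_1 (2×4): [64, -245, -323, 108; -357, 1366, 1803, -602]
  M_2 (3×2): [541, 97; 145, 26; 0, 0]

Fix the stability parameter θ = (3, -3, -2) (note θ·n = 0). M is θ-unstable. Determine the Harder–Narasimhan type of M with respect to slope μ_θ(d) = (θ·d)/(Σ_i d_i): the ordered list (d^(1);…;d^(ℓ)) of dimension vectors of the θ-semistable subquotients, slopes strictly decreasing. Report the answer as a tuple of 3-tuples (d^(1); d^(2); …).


Barcode: M ≅ I[1,1]^2, I[1,3]^2, I[3,3]. HN layers by μ_θ (3 steps, strictly decreasing):
  μ^(1)=3; μ^(2)=-2/3; μ^(3)=-2

((2, 0, 0); (2, 2, 2); (0, 0, 1))


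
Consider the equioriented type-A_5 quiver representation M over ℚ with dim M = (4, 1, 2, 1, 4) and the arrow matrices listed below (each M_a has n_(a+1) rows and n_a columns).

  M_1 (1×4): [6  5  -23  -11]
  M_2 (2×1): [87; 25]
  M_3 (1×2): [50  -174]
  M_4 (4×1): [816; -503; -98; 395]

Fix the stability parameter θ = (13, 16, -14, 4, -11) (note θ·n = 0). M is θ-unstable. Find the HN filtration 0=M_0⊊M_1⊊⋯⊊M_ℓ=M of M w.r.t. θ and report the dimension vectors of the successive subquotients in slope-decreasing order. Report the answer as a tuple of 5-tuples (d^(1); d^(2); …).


Interval decomposition of M: I[1,1]^3, I[1,3], I[3,5], I[5,5]^3.
HN type (ℓ=5): μ^(1)=13; μ^(2)=5; μ^(3)=-7/2; μ^(4)=-11; μ^(5)=-14

((3, 0, 0, 0, 0); (1, 1, 1, 0, 0); (0, 0, 0, 1, 1); (0, 0, 0, 0, 3); (0, 0, 1, 0, 0))


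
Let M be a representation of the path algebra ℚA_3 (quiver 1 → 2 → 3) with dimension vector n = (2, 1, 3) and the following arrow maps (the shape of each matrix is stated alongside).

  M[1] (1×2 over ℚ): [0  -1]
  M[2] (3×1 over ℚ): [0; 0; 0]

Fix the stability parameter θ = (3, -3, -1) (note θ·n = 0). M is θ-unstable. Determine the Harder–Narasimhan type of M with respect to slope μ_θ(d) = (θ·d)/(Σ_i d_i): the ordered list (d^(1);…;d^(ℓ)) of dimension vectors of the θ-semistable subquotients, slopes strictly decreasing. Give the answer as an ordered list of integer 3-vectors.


Interval decomposition of M: I[1,1], I[1,2], I[3,3]^3.
HN type (ℓ=3): μ^(1)=3; μ^(2)=0; μ^(3)=-1

((1, 0, 0); (1, 1, 0); (0, 0, 3))


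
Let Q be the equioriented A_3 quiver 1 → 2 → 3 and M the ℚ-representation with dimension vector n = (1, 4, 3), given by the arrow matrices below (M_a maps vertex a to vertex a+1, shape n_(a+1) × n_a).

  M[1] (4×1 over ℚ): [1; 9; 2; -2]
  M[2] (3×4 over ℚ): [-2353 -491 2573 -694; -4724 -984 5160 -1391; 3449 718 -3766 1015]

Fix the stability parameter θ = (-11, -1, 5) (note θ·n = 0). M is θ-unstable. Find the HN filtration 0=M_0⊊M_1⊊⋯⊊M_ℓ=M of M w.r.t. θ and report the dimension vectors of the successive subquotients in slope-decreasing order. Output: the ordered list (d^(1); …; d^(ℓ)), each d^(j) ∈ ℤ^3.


Via rank(M_{q-1}∘⋯∘M_p): M ≅ I[1,3], I[2,2], I[2,3]^2.
μ_θ-semistable layers: μ^(1)=5; μ^(2)=-1; μ^(3)=-11

((0, 0, 3); (0, 4, 0); (1, 0, 0))


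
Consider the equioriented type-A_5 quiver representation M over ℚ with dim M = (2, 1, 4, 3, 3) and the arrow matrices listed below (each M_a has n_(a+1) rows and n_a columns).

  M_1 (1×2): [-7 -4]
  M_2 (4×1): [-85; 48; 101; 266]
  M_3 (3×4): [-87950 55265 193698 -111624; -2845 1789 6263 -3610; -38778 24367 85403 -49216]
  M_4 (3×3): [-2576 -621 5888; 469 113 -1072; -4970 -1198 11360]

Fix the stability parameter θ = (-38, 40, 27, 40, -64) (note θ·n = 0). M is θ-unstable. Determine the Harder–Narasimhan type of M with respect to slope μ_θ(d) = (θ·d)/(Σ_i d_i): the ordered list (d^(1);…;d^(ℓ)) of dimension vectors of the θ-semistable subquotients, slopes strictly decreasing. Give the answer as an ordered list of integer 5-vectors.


Interval decomposition of M: I[1,1], I[1,4], I[3,3], I[3,5]^2, I[5,5].
HN type (ℓ=6): μ^(1)=40; μ^(2)=67/2; μ^(3)=27; μ^(4)=1; μ^(5)=-38; μ^(6)=-64

((0, 0, 0, 1, 0); (0, 1, 1, 0, 0); (0, 0, 1, 0, 0); (0, 0, 2, 2, 2); (2, 0, 0, 0, 0); (0, 0, 0, 0, 1))


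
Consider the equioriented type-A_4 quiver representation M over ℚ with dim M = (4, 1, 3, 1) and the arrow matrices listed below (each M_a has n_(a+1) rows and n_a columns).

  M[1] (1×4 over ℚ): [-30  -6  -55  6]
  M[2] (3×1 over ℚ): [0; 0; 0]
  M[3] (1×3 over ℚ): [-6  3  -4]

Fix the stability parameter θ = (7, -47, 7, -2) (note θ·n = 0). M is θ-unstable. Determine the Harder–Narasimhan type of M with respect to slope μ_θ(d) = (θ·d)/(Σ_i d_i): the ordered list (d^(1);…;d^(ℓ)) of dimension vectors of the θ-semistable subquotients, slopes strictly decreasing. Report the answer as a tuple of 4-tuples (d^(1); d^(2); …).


Barcode: M ≅ I[1,1]^3, I[1,2], I[3,3]^2, I[3,4]. HN layers by μ_θ (3 steps, strictly decreasing):
  μ^(1)=7; μ^(2)=5/2; μ^(3)=-20

((3, 0, 2, 0); (0, 0, 1, 1); (1, 1, 0, 0))


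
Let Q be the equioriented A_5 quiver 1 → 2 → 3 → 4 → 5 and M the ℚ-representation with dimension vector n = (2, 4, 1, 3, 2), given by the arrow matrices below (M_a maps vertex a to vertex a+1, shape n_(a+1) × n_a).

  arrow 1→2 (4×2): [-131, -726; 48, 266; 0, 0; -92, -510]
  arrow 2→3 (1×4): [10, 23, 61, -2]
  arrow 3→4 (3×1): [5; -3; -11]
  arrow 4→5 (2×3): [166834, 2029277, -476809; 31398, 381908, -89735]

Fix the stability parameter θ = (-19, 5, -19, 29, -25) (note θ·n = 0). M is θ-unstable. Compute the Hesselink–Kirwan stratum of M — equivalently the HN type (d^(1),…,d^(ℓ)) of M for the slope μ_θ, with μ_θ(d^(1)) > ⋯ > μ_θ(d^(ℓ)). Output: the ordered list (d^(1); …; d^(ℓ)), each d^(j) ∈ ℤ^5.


Via rank(M_{q-1}∘⋯∘M_p): M ≅ I[1,2], I[1,5], I[2,2]^2, I[4,4], I[4,5].
μ_θ-semistable layers: μ^(1)=29; μ^(2)=5; μ^(3)=2; μ^(4)=-7; μ^(5)=-19

((0, 0, 0, 1, 0); (0, 3, 0, 0, 0); (0, 0, 0, 2, 2); (0, 1, 1, 0, 0); (2, 0, 0, 0, 0))


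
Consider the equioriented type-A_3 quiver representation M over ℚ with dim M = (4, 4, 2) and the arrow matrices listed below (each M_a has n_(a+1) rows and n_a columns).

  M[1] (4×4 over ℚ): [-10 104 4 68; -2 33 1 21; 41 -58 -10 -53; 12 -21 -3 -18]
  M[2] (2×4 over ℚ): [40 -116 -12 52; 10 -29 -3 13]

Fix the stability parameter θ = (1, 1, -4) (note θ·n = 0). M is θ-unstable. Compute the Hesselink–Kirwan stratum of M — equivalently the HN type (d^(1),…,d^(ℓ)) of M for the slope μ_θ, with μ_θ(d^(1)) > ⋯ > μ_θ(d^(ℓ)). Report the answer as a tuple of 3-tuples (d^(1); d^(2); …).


Barcode: M ≅ I[1,1], I[1,2]^2, I[1,3], I[2,2], I[3,3]. HN layers by μ_θ (3 steps, strictly decreasing):
  μ^(1)=1; μ^(2)=-2/3; μ^(3)=-4

((3, 3, 0); (1, 1, 1); (0, 0, 1))


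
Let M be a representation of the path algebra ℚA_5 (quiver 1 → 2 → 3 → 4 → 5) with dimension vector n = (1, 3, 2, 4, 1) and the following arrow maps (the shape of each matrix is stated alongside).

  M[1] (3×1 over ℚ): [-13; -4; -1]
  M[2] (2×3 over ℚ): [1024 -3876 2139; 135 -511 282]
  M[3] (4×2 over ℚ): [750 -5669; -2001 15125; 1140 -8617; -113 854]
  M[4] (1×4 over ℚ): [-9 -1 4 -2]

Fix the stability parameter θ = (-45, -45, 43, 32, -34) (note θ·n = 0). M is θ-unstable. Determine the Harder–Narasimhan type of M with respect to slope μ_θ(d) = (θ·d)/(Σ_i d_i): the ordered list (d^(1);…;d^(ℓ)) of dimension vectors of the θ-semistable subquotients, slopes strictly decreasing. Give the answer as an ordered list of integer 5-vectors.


Barcode: M ≅ I[1,5], I[2,2], I[2,4], I[4,4]^2. HN layers by μ_θ (4 steps, strictly decreasing):
  μ^(1)=75/2; μ^(2)=32; μ^(3)=41/3; μ^(4)=-45

((0, 0, 1, 1, 0); (0, 0, 0, 2, 0); (0, 0, 1, 1, 1); (1, 3, 0, 0, 0))


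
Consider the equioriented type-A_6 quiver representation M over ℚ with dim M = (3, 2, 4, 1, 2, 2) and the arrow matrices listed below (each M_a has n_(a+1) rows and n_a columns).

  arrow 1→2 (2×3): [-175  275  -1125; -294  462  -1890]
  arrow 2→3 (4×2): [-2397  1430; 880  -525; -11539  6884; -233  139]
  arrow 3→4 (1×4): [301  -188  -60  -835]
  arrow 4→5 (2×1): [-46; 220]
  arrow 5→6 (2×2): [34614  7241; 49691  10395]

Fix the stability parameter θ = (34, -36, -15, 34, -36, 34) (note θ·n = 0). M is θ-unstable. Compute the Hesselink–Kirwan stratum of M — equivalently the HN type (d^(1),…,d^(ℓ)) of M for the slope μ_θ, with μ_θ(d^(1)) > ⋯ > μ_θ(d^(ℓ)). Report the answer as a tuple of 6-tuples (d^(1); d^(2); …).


Barcode: M ≅ I[1,1]^2, I[1,3], I[2,6], I[3,3]^2, I[5,6]. HN layers by μ_θ (5 steps, strictly decreasing):
  μ^(1)=34; μ^(2)=-1; μ^(3)=-17/3; μ^(4)=-15; μ^(5)=-36

((2, 0, 0, 0, 0, 2); (0, 0, 0, 1, 1, 0); (1, 1, 1, 0, 0, 0); (0, 0, 3, 0, 0, 0); (0, 1, 0, 0, 1, 0))


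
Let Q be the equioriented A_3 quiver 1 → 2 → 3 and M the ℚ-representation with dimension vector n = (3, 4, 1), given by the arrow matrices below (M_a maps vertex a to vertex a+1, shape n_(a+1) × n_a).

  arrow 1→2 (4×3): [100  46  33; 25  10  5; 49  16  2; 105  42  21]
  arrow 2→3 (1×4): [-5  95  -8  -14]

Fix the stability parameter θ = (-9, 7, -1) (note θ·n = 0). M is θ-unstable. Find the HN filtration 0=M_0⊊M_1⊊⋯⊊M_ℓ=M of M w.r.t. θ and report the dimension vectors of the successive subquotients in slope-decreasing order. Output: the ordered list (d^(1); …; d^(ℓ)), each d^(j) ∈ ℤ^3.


Via rank(M_{q-1}∘⋯∘M_p): M ≅ I[1,1], I[1,2], I[1,3], I[2,2]^2.
μ_θ-semistable layers: μ^(1)=7; μ^(2)=3; μ^(3)=-9

((0, 3, 0); (0, 1, 1); (3, 0, 0))


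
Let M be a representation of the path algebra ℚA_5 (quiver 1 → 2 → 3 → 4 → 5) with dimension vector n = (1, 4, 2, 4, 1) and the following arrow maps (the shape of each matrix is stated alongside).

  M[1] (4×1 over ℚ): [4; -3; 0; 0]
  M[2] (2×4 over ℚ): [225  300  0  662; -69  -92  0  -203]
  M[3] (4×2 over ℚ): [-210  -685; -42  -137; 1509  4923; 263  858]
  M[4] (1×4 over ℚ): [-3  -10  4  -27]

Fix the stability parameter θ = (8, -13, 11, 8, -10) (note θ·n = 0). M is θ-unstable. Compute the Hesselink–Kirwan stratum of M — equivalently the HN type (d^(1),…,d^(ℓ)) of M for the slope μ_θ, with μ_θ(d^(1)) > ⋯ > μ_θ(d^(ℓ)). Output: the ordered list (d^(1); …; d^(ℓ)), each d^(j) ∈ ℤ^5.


Interval decomposition of M: I[1,2], I[2,2], I[2,4], I[2,5], I[4,4]^2.
HN type (ℓ=5): μ^(1)=19/2; μ^(2)=8; μ^(3)=3; μ^(4)=-5/2; μ^(5)=-13

((0, 0, 1, 1, 0); (0, 0, 0, 2, 0); (0, 0, 1, 1, 1); (1, 1, 0, 0, 0); (0, 3, 0, 0, 0))


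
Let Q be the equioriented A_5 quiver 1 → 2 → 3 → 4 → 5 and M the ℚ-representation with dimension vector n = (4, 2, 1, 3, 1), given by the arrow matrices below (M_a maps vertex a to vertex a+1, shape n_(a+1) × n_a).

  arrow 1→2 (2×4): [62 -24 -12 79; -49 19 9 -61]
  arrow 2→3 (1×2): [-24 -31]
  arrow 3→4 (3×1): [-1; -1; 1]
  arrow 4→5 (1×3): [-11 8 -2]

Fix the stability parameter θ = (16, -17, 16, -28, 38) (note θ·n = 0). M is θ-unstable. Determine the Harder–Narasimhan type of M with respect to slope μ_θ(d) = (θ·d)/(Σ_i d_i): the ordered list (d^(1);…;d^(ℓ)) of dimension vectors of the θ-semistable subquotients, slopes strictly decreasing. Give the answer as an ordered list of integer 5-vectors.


Interval decomposition of M: I[1,1]^2, I[1,2], I[1,5], I[4,4]^2.
HN type (ℓ=5): μ^(1)=38; μ^(2)=16; μ^(3)=-1/2; μ^(4)=-13/4; μ^(5)=-28

((0, 0, 0, 0, 1); (2, 0, 0, 0, 0); (1, 1, 0, 0, 0); (1, 1, 1, 1, 0); (0, 0, 0, 2, 0))


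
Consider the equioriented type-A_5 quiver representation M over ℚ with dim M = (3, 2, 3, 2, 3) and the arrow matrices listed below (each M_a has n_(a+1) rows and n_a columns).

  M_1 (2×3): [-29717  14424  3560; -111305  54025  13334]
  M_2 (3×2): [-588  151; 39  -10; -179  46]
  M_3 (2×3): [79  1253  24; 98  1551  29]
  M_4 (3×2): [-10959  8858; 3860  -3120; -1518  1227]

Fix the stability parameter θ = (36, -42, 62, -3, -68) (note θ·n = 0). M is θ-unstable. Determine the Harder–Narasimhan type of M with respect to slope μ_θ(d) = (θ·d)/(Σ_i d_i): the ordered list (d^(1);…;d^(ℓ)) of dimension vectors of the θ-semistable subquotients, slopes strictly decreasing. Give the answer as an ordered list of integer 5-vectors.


Via rank(M_{q-1}∘⋯∘M_p): M ≅ I[1,1], I[1,5]^2, I[3,3], I[5,5].
μ_θ-semistable layers: μ^(1)=62; μ^(2)=36; μ^(3)=-3; μ^(4)=-68

((0, 0, 1, 0, 0); (1, 0, 0, 0, 0); (2, 2, 2, 2, 2); (0, 0, 0, 0, 1))


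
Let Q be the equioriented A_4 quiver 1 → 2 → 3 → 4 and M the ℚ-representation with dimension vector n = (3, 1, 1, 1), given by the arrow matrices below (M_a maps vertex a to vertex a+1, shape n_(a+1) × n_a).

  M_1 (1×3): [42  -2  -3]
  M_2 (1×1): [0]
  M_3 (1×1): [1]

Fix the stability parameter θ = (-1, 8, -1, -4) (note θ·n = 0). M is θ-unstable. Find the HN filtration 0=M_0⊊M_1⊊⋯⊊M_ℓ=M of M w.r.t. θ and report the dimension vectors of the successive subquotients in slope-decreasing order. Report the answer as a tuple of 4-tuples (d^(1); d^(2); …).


Interval decomposition of M: I[1,1]^2, I[1,2], I[3,4].
HN type (ℓ=3): μ^(1)=8; μ^(2)=-1; μ^(3)=-5/2

((0, 1, 0, 0); (3, 0, 0, 0); (0, 0, 1, 1))


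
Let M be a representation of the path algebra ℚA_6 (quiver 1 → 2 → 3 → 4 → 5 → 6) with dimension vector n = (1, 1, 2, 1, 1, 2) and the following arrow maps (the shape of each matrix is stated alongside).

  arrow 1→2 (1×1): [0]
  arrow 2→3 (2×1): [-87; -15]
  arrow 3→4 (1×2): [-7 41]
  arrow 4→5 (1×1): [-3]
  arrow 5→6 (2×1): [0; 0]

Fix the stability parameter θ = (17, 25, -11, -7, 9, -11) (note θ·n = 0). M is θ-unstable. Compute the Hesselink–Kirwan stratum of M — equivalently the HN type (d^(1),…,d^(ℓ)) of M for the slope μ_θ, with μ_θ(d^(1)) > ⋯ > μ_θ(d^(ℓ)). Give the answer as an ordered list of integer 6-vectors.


Via rank(M_{q-1}∘⋯∘M_p): M ≅ I[1,1], I[2,5], I[3,3], I[6,6]^2.
μ_θ-semistable layers: μ^(1)=17; μ^(2)=9; μ^(3)=7/3; μ^(4)=-11

((1, 0, 0, 0, 0, 0); (0, 0, 0, 0, 1, 0); (0, 1, 1, 1, 0, 0); (0, 0, 1, 0, 0, 2))


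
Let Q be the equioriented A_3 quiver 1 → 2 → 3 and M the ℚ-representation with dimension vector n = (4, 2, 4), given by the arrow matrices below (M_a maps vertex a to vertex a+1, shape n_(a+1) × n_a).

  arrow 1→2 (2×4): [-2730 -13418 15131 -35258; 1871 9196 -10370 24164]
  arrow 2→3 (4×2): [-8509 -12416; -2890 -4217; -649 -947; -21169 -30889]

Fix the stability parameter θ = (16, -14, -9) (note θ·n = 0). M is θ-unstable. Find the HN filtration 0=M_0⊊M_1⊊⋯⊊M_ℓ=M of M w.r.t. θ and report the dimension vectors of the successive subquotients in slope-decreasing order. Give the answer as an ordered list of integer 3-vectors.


Barcode: M ≅ I[1,1]^2, I[1,3]^2, I[3,3]^2. HN layers by μ_θ (3 steps, strictly decreasing):
  μ^(1)=16; μ^(2)=-7/3; μ^(3)=-9

((2, 0, 0); (2, 2, 2); (0, 0, 2))


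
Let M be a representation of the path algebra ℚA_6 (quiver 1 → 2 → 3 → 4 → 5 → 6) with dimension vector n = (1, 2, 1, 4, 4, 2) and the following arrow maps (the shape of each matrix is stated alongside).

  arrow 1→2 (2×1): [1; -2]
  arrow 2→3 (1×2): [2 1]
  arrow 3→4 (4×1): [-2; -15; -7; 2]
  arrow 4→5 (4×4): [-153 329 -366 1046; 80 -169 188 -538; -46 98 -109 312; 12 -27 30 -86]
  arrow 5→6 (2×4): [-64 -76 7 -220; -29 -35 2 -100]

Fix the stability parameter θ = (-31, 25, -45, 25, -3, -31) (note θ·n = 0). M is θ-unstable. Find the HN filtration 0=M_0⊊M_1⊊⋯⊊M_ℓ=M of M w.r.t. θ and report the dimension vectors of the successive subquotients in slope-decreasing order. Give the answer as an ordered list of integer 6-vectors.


Via rank(M_{q-1}∘⋯∘M_p): M ≅ I[1,2], I[2,6], I[4,4], I[4,5], I[4,6], I[5,5].
μ_θ-semistable layers: μ^(1)=25; μ^(2)=11; μ^(3)=-3; μ^(4)=-10; μ^(5)=-31

((0, 1, 0, 1, 0, 0); (0, 0, 0, 1, 1, 0); (0, 0, 0, 2, 3, 2); (0, 1, 1, 0, 0, 0); (1, 0, 0, 0, 0, 0))


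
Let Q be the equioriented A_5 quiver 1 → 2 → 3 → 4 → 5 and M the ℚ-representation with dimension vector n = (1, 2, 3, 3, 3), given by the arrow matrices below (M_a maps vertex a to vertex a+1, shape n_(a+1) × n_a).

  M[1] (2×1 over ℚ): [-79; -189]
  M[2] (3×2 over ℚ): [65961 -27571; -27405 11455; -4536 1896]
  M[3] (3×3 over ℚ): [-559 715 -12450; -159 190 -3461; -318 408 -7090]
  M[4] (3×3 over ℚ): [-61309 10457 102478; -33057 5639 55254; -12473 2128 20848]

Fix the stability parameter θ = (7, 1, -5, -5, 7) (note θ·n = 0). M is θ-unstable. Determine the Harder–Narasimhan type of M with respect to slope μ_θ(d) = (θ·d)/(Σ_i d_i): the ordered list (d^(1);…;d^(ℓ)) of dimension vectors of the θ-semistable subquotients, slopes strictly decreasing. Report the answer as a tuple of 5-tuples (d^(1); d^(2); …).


Interval decomposition of M: I[1,2], I[2,5], I[3,5]^2.
HN type (ℓ=4): μ^(1)=7; μ^(2)=4; μ^(3)=-3; μ^(4)=-5

((0, 0, 0, 0, 3); (1, 1, 0, 0, 0); (0, 1, 1, 1, 0); (0, 0, 2, 2, 0))


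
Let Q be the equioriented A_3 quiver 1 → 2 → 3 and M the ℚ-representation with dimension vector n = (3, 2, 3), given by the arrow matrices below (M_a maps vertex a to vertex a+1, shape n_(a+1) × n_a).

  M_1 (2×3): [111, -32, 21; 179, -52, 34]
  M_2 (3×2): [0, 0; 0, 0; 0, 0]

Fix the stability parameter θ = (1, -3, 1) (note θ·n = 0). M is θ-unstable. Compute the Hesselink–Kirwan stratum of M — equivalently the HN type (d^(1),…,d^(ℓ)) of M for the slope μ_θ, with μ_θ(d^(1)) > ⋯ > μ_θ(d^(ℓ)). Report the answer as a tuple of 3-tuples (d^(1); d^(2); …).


Interval decomposition of M: I[1,1], I[1,2]^2, I[3,3]^3.
HN type (ℓ=2): μ^(1)=1; μ^(2)=-1

((1, 0, 3); (2, 2, 0))


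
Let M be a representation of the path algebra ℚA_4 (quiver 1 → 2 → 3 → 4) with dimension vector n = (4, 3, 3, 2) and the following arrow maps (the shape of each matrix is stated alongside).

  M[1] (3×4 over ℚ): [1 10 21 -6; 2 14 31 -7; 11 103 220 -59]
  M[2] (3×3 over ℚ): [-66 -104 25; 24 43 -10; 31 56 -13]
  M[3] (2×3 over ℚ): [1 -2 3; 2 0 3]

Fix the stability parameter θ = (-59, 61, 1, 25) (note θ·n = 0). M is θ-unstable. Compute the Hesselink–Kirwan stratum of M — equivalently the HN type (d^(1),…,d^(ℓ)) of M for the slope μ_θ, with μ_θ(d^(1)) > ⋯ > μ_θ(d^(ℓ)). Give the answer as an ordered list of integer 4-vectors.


Interval decomposition of M: I[1,1], I[1,3], I[1,4]^2.
HN type (ℓ=3): μ^(1)=31; μ^(2)=29; μ^(3)=-59

((0, 1, 1, 0); (0, 2, 2, 2); (4, 0, 0, 0))


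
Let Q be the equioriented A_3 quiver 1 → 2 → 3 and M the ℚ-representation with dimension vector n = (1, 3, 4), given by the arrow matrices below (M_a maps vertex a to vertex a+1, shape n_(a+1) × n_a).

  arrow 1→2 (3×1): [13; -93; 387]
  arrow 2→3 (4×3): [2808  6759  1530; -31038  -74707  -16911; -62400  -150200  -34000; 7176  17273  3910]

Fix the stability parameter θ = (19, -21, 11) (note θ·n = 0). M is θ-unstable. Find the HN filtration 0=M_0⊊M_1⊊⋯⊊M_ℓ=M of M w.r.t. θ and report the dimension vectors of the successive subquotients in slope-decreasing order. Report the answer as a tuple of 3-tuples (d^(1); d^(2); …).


Barcode: M ≅ I[1,3], I[2,2], I[2,3], I[3,3]^2. HN layers by μ_θ (3 steps, strictly decreasing):
  μ^(1)=11; μ^(2)=-1; μ^(3)=-21

((0, 0, 4); (1, 1, 0); (0, 2, 0))


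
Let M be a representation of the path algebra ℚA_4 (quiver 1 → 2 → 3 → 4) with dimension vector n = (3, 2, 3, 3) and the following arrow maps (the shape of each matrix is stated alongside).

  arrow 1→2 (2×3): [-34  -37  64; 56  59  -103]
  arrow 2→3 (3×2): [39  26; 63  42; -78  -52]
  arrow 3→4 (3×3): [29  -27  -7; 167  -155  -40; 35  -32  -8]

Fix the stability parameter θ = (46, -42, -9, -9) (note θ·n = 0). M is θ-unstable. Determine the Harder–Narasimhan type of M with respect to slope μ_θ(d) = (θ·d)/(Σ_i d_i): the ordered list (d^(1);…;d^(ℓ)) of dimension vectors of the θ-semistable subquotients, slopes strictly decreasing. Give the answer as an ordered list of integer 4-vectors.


Barcode: M ≅ I[1,1], I[1,2], I[1,4], I[3,4]^2. HN layers by μ_θ (4 steps, strictly decreasing):
  μ^(1)=46; μ^(2)=2; μ^(3)=-7/2; μ^(4)=-9

((1, 0, 0, 0); (1, 1, 0, 0); (1, 1, 1, 1); (0, 0, 2, 2))


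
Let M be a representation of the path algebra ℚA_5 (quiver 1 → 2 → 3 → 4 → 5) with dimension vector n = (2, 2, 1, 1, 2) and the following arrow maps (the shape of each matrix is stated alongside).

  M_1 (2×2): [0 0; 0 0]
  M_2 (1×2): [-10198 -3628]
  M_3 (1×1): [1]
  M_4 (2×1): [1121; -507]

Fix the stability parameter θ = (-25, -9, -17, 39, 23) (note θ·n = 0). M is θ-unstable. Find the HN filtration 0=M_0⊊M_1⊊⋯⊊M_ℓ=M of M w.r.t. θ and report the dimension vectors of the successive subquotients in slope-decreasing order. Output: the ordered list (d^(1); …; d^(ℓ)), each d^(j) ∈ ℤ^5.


Via rank(M_{q-1}∘⋯∘M_p): M ≅ I[1,1]^2, I[2,2], I[2,5], I[5,5].
μ_θ-semistable layers: μ^(1)=31; μ^(2)=23; μ^(3)=-9; μ^(4)=-13; μ^(5)=-25

((0, 0, 0, 1, 1); (0, 0, 0, 0, 1); (0, 1, 0, 0, 0); (0, 1, 1, 0, 0); (2, 0, 0, 0, 0))


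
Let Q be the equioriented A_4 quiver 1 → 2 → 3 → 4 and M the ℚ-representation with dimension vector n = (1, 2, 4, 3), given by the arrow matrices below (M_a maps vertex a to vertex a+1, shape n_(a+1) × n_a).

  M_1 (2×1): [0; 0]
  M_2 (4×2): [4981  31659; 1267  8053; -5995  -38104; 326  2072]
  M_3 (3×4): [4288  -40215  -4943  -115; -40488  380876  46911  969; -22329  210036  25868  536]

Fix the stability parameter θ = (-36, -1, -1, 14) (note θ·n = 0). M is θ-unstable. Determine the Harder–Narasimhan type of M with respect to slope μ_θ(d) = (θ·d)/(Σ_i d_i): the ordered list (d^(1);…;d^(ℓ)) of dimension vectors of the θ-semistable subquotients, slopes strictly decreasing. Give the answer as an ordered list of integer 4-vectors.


Via rank(M_{q-1}∘⋯∘M_p): M ≅ I[1,1], I[2,4]^2, I[3,3], I[3,4].
μ_θ-semistable layers: μ^(1)=14; μ^(2)=-1; μ^(3)=-36

((0, 0, 0, 3); (0, 2, 4, 0); (1, 0, 0, 0))


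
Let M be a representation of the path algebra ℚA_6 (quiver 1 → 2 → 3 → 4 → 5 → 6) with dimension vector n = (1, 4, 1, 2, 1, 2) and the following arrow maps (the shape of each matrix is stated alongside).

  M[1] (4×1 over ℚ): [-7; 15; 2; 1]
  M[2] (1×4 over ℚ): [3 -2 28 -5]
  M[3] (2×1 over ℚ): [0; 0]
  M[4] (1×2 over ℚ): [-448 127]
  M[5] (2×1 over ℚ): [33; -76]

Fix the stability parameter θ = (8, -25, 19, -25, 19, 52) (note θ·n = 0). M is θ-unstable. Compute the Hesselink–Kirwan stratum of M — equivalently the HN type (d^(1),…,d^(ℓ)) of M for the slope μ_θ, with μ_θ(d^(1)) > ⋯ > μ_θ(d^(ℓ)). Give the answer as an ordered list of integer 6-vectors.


Interval decomposition of M: I[1,2], I[2,2]^2, I[2,3], I[4,4], I[4,6], I[6,6].
HN type (ℓ=4): μ^(1)=52; μ^(2)=19; μ^(3)=-17/2; μ^(4)=-25

((0, 0, 0, 0, 0, 2); (0, 0, 1, 0, 1, 0); (1, 1, 0, 0, 0, 0); (0, 3, 0, 2, 0, 0))


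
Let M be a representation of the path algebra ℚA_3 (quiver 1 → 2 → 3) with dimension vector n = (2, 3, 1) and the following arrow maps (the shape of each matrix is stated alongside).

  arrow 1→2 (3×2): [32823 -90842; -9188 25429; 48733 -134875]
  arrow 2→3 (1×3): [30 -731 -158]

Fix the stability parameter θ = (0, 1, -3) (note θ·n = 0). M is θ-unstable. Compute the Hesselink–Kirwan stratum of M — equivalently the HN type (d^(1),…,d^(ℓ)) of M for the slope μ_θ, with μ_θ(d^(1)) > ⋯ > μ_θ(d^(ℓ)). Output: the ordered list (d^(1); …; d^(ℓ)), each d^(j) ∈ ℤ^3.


Interval decomposition of M: I[1,2], I[1,3], I[2,2].
HN type (ℓ=3): μ^(1)=1; μ^(2)=0; μ^(3)=-2/3

((0, 2, 0); (1, 0, 0); (1, 1, 1))


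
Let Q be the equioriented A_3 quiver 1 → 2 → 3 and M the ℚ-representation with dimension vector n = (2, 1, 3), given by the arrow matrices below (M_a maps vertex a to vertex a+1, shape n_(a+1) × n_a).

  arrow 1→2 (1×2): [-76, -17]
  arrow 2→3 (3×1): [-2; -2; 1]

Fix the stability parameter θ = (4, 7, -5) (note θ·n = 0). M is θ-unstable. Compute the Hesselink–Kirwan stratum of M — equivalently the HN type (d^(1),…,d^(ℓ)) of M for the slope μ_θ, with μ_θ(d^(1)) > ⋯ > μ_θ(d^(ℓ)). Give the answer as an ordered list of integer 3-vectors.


Barcode: M ≅ I[1,1], I[1,3], I[3,3]^2. HN layers by μ_θ (3 steps, strictly decreasing):
  μ^(1)=4; μ^(2)=2; μ^(3)=-5

((1, 0, 0); (1, 1, 1); (0, 0, 2))


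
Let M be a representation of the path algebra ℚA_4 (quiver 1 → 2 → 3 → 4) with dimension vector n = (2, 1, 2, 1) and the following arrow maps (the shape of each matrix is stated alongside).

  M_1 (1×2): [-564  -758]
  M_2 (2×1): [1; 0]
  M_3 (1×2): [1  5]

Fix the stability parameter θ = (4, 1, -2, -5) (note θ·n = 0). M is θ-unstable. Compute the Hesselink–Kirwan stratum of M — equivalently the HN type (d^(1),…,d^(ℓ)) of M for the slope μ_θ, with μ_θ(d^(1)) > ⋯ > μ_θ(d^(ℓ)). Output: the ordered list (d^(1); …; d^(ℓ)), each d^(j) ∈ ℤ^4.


Via rank(M_{q-1}∘⋯∘M_p): M ≅ I[1,1], I[1,4], I[3,3].
μ_θ-semistable layers: μ^(1)=4; μ^(2)=-1/2; μ^(3)=-2

((1, 0, 0, 0); (1, 1, 1, 1); (0, 0, 1, 0))


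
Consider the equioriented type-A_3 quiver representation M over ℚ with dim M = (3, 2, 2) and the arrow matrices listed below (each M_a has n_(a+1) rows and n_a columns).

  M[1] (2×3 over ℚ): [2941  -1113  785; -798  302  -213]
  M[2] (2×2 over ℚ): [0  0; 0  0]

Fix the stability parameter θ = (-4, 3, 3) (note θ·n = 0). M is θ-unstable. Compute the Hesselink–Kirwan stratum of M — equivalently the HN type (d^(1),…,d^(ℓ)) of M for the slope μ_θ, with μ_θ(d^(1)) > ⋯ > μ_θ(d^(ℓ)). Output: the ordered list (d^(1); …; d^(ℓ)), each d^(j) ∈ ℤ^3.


Via rank(M_{q-1}∘⋯∘M_p): M ≅ I[1,1], I[1,2]^2, I[3,3]^2.
μ_θ-semistable layers: μ^(1)=3; μ^(2)=-4

((0, 2, 2); (3, 0, 0))


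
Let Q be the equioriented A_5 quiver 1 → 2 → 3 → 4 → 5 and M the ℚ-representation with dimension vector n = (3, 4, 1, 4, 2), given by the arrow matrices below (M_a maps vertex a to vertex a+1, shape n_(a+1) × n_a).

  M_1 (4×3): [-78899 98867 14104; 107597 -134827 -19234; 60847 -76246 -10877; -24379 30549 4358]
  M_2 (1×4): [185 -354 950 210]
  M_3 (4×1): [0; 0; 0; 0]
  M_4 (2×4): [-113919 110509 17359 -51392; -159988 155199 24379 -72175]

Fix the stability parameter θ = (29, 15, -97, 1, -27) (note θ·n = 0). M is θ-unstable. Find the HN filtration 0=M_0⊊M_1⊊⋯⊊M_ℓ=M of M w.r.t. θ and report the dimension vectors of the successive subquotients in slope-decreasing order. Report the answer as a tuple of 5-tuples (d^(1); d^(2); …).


Barcode: M ≅ I[1,1], I[1,2], I[1,3], I[2,2]^2, I[4,4]^2, I[4,5]^2. HN layers by μ_θ (6 steps, strictly decreasing):
  μ^(1)=29; μ^(2)=22; μ^(3)=15; μ^(4)=1; μ^(5)=-13; μ^(6)=-53/3

((1, 0, 0, 0, 0); (1, 1, 0, 0, 0); (0, 2, 0, 0, 0); (0, 0, 0, 2, 0); (0, 0, 0, 2, 2); (1, 1, 1, 0, 0))


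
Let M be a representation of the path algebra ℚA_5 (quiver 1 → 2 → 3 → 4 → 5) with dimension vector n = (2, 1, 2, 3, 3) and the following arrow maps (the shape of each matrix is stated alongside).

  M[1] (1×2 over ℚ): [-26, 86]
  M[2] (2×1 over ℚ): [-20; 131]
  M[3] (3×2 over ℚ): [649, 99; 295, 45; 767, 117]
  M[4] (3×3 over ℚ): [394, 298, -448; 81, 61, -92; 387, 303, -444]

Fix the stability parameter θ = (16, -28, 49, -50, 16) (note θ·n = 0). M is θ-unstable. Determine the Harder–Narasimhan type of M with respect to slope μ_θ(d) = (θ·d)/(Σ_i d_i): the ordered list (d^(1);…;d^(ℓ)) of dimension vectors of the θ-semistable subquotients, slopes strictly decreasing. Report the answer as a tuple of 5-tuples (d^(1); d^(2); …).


Interval decomposition of M: I[1,1], I[1,4], I[3,3], I[4,5]^2, I[5,5].
HN type (ℓ=5): μ^(1)=49; μ^(2)=16; μ^(3)=-1/2; μ^(4)=-6; μ^(5)=-50

((0, 0, 1, 0, 0); (1, 0, 0, 0, 3); (0, 0, 1, 1, 0); (1, 1, 0, 0, 0); (0, 0, 0, 2, 0))


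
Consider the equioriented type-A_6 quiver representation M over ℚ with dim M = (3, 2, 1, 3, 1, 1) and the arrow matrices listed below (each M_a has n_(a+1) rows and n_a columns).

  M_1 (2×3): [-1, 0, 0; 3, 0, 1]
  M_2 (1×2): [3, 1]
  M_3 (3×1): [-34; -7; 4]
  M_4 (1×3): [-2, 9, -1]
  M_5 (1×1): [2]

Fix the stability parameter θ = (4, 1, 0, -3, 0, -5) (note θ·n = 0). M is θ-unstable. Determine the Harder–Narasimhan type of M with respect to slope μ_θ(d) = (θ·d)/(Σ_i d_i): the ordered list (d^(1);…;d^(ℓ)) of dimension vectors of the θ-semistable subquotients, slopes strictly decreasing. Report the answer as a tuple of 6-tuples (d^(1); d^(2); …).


Via rank(M_{q-1}∘⋯∘M_p): M ≅ I[1,1], I[1,2], I[1,6], I[4,4]^2.
μ_θ-semistable layers: μ^(1)=4; μ^(2)=5/2; μ^(3)=-1/2; μ^(4)=-3

((1, 0, 0, 0, 0, 0); (1, 1, 0, 0, 0, 0); (1, 1, 1, 1, 1, 1); (0, 0, 0, 2, 0, 0))


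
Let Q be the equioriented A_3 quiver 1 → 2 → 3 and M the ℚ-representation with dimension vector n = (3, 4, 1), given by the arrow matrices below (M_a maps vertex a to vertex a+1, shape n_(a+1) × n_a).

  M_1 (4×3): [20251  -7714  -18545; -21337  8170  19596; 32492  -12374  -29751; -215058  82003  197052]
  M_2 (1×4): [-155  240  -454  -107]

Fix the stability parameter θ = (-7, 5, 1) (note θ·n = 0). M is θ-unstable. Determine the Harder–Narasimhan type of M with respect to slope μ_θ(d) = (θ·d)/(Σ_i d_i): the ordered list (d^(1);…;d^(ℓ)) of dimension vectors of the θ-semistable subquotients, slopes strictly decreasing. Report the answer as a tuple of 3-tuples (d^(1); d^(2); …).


Interval decomposition of M: I[1,2]^2, I[1,3], I[2,2].
HN type (ℓ=3): μ^(1)=5; μ^(2)=3; μ^(3)=-7

((0, 3, 0); (0, 1, 1); (3, 0, 0))


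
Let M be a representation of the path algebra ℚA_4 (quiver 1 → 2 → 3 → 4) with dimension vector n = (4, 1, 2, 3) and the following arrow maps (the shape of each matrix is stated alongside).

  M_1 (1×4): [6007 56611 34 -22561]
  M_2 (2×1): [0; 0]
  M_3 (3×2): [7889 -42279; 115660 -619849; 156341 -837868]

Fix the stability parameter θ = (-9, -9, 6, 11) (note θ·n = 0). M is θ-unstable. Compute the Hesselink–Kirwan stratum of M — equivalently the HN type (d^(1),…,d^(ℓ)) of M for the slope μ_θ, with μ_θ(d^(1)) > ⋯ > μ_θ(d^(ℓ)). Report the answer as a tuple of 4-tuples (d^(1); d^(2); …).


Via rank(M_{q-1}∘⋯∘M_p): M ≅ I[1,1]^3, I[1,2], I[3,4]^2, I[4,4].
μ_θ-semistable layers: μ^(1)=11; μ^(2)=6; μ^(3)=-9

((0, 0, 0, 3); (0, 0, 2, 0); (4, 1, 0, 0))


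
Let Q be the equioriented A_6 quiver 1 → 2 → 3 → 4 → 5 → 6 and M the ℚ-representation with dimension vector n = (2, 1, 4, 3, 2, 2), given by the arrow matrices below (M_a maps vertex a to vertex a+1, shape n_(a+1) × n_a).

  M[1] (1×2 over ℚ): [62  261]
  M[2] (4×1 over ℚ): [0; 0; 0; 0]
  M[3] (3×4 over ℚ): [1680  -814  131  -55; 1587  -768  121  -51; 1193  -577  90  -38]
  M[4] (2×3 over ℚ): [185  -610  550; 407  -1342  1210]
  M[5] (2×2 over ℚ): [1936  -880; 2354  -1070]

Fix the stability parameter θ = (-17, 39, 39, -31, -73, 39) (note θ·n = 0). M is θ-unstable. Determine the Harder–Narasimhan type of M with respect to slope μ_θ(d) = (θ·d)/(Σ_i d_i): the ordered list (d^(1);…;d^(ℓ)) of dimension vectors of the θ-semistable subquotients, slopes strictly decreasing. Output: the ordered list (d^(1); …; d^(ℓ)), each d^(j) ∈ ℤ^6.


Barcode: M ≅ I[1,1], I[1,2], I[3,3], I[3,4]^2, I[3,5], I[5,6], I[6,6]. HN layers by μ_θ (5 steps, strictly decreasing):
  μ^(1)=39; μ^(2)=4; μ^(3)=-17; μ^(4)=-65/3; μ^(5)=-73

((0, 1, 1, 0, 0, 2); (0, 0, 2, 2, 0, 0); (2, 0, 0, 0, 0, 0); (0, 0, 1, 1, 1, 0); (0, 0, 0, 0, 1, 0))


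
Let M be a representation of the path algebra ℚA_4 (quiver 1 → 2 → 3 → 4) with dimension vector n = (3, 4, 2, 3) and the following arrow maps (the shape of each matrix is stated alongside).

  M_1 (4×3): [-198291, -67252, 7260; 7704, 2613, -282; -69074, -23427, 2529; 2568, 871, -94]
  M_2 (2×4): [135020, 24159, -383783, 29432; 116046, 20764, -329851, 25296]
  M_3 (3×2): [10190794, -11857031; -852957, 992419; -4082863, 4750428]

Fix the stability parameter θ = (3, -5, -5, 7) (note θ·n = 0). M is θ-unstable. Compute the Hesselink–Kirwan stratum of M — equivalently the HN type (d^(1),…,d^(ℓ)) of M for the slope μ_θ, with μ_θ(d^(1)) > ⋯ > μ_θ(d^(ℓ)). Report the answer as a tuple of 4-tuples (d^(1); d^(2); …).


Via rank(M_{q-1}∘⋯∘M_p): M ≅ I[1,2], I[1,4]^2, I[2,2], I[4,4].
μ_θ-semistable layers: μ^(1)=7; μ^(2)=-1; μ^(3)=-7/3; μ^(4)=-5

((0, 0, 0, 3); (1, 1, 0, 0); (2, 2, 2, 0); (0, 1, 0, 0))


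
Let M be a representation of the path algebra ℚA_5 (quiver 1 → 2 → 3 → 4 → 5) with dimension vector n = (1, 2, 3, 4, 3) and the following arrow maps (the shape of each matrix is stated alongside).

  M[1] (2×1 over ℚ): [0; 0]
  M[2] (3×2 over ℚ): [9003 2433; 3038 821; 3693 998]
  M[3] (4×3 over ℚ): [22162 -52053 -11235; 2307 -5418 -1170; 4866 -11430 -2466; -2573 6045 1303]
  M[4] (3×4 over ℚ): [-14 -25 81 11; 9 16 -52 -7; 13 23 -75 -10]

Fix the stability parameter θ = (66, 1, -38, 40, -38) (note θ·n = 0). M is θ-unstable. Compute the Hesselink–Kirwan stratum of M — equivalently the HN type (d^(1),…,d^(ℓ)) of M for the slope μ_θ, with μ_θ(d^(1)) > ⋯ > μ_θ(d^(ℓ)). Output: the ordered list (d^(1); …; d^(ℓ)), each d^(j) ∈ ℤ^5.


Barcode: M ≅ I[1,1], I[2,3], I[2,5], I[3,5], I[4,4]^2, I[5,5]. HN layers by μ_θ (5 steps, strictly decreasing):
  μ^(1)=66; μ^(2)=40; μ^(3)=1; μ^(4)=-37/2; μ^(5)=-38

((1, 0, 0, 0, 0); (0, 0, 0, 2, 0); (0, 0, 0, 2, 2); (0, 2, 2, 0, 0); (0, 0, 1, 0, 1))


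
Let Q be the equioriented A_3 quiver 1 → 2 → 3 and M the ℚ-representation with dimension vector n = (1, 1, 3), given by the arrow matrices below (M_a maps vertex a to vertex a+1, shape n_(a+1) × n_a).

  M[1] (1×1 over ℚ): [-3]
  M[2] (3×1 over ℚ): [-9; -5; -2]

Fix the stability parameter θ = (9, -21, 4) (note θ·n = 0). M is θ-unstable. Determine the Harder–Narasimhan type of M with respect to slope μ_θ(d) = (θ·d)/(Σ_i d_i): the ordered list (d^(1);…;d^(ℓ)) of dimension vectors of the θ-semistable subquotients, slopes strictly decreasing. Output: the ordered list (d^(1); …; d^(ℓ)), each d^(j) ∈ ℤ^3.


Via rank(M_{q-1}∘⋯∘M_p): M ≅ I[1,3], I[3,3]^2.
μ_θ-semistable layers: μ^(1)=4; μ^(2)=-6

((0, 0, 3); (1, 1, 0))
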